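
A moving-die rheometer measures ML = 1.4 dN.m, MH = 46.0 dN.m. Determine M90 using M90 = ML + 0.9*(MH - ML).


M90 = ML + 0.9 * (MH - ML)
M90 = 1.4 + 0.9 * (46.0 - 1.4)
M90 = 1.4 + 0.9 * 44.6
M90 = 41.54 dN.m

41.54 dN.m


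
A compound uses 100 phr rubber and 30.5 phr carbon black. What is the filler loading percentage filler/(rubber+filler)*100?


Filler % = filler / (rubber + filler) * 100
= 30.5 / (100 + 30.5) * 100
= 30.5 / 130.5 * 100
= 23.37%

23.37%


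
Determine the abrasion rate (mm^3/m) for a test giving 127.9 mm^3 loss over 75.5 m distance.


Rate = volume_loss / distance
= 127.9 / 75.5
= 1.694 mm^3/m

1.694 mm^3/m


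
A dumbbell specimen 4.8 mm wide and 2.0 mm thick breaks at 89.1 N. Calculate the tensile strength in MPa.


Area = width * thickness = 4.8 * 2.0 = 9.6 mm^2
TS = force / area = 89.1 / 9.6 = 9.28 MPa

9.28 MPa


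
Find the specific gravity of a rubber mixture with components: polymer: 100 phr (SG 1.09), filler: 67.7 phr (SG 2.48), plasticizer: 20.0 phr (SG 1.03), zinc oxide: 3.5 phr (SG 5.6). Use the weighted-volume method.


Sum of weights = 191.2
Volume contributions:
  polymer: 100/1.09 = 91.7431
  filler: 67.7/2.48 = 27.2984
  plasticizer: 20.0/1.03 = 19.4175
  zinc oxide: 3.5/5.6 = 0.6250
Sum of volumes = 139.0840
SG = 191.2 / 139.0840 = 1.375

SG = 1.375


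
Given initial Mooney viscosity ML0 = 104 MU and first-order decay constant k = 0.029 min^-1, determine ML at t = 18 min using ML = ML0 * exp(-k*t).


ML = ML0 * exp(-k * t)
ML = 104 * exp(-0.029 * 18)
ML = 104 * 0.5933
ML = 61.71 MU

61.71 MU


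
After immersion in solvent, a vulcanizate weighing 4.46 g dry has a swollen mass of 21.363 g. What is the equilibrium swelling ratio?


Q = W_swollen / W_dry
Q = 21.363 / 4.46
Q = 4.79

Q = 4.79


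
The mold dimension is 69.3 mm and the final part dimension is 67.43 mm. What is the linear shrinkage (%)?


Shrinkage = (mold - part) / mold * 100
= (69.3 - 67.43) / 69.3 * 100
= 1.87 / 69.3 * 100
= 2.7%

2.7%


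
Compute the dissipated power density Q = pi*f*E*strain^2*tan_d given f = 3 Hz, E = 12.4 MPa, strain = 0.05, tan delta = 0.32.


Q = pi * f * E * strain^2 * tan_d
= pi * 3 * 12.4 * 0.05^2 * 0.32
= pi * 3 * 12.4 * 0.0025 * 0.32
= 0.0935

Q = 0.0935


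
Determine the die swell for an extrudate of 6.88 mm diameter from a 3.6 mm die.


Die swell ratio = D_extrudate / D_die
= 6.88 / 3.6
= 1.911

Die swell = 1.911


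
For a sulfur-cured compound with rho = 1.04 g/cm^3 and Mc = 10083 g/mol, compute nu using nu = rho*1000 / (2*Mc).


nu = rho * 1000 / (2 * Mc)
nu = 1.04 * 1000 / (2 * 10083)
nu = 1040.0 / 20166
nu = 0.0516 mol/L

0.0516 mol/L


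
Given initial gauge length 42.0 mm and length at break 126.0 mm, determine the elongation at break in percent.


Elongation = (Lf - L0) / L0 * 100
= (126.0 - 42.0) / 42.0 * 100
= 84.0 / 42.0 * 100
= 200.0%

200.0%


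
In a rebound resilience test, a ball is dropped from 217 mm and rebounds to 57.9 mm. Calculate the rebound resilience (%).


Resilience = h_rebound / h_drop * 100
= 57.9 / 217 * 100
= 26.7%

26.7%


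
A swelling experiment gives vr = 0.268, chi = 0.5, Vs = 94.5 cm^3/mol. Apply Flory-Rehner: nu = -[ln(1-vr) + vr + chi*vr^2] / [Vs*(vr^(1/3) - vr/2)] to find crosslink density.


ln(1 - vr) = ln(1 - 0.268) = -0.3120
Numerator = -((-0.3120) + 0.268 + 0.5 * 0.268^2) = 0.0081
Denominator = 94.5 * (0.268^(1/3) - 0.268/2) = 48.2640
nu = 0.0081 / 48.2640 = 1.6706e-04 mol/cm^3

1.6706e-04 mol/cm^3


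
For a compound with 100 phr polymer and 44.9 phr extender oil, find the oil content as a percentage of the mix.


Oil % = oil / (100 + oil) * 100
= 44.9 / (100 + 44.9) * 100
= 44.9 / 144.9 * 100
= 30.99%

30.99%


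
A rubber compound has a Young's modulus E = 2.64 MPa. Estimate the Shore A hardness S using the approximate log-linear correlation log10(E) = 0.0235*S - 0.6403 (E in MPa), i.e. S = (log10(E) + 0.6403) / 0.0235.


log10(E) = 0.0235*S - 0.6403  =>  S = (log10(E) + 0.6403) / 0.0235
log10(2.64) = 0.421604
S = (0.421604 + 0.6403) / 0.0235 = 1.061904 / 0.0235
S = 45.2

Shore A = 45.2


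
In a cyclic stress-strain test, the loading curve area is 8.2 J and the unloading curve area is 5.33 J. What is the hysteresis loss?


Hysteresis loss = loading - unloading
= 8.2 - 5.33
= 2.87 J

2.87 J


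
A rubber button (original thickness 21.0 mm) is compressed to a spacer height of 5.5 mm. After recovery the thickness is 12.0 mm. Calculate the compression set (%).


CS = (t0 - recovered) / (t0 - ts) * 100
= (21.0 - 12.0) / (21.0 - 5.5) * 100
= 9.0 / 15.5 * 100
= 58.1%

58.1%


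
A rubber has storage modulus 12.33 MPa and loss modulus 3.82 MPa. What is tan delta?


tan delta = E'' / E'
= 3.82 / 12.33
= 0.3098

tan delta = 0.3098


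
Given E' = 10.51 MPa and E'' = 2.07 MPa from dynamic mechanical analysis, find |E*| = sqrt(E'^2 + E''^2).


|E*| = sqrt(E'^2 + E''^2)
= sqrt(10.51^2 + 2.07^2)
= sqrt(110.4601 + 4.2849)
= 10.712 MPa

10.712 MPa


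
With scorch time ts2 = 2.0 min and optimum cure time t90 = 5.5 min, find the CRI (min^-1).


CRI = 100 / (t90 - ts2)
= 100 / (5.5 - 2.0)
= 100 / 3.5
= 28.57 min^-1

28.57 min^-1


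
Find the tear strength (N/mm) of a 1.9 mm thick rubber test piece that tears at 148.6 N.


Tear strength = force / thickness
= 148.6 / 1.9
= 78.21 N/mm

78.21 N/mm


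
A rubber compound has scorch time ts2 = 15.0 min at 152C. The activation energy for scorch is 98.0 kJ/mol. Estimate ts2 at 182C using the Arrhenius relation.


Convert temperatures: T1 = 152 + 273.15 = 425.15 K, T2 = 182 + 273.15 = 455.15 K
ts2_new = 15.0 * exp(98000 / 8.314 * (1/455.15 - 1/425.15))
1/T2 - 1/T1 = -1.5503e-04
ts2_new = 2.41 min

2.41 min


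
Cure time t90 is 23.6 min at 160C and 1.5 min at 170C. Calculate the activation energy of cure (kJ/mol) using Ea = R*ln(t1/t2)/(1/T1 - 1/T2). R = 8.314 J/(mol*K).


T1 = 433.15 K, T2 = 443.15 K
1/T1 - 1/T2 = 5.2097e-05
ln(t1/t2) = ln(23.6/1.5) = 2.7558
Ea = 8.314 * 2.7558 / 5.2097e-05 = 439788.5207 J/mol
Ea = 439.79 kJ/mol

439.79 kJ/mol


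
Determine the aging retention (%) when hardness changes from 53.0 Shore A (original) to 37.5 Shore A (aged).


Retention = aged / original * 100
= 37.5 / 53.0 * 100
= 70.8%

70.8%


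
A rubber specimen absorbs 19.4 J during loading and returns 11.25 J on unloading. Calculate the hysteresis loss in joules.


Hysteresis loss = loading - unloading
= 19.4 - 11.25
= 8.15 J

8.15 J


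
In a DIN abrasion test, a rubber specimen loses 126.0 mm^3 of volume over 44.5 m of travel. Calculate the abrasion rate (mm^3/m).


Rate = volume_loss / distance
= 126.0 / 44.5
= 2.831 mm^3/m

2.831 mm^3/m


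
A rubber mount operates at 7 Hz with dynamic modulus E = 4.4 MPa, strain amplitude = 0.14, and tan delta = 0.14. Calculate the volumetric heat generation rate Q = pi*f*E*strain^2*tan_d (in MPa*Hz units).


Q = pi * f * E * strain^2 * tan_d
= pi * 7 * 4.4 * 0.14^2 * 0.14
= pi * 7 * 4.4 * 0.0196 * 0.14
= 0.2655

Q = 0.2655


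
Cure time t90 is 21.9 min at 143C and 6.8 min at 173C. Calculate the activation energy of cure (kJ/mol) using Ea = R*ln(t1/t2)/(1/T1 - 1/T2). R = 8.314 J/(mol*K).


T1 = 416.15 K, T2 = 446.15 K
1/T1 - 1/T2 = 1.6158e-04
ln(t1/t2) = ln(21.9/6.8) = 1.1696
Ea = 8.314 * 1.1696 / 1.6158e-04 = 60178.8055 J/mol
Ea = 60.18 kJ/mol

60.18 kJ/mol


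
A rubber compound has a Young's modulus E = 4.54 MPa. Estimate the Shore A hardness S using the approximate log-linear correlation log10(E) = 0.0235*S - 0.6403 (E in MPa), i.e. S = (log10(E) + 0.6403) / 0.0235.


log10(E) = 0.0235*S - 0.6403  =>  S = (log10(E) + 0.6403) / 0.0235
log10(4.54) = 0.657056
S = (0.657056 + 0.6403) / 0.0235 = 1.297356 / 0.0235
S = 55.2

Shore A = 55.2


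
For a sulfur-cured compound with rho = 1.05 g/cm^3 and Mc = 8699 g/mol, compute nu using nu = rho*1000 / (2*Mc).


nu = rho * 1000 / (2 * Mc)
nu = 1.05 * 1000 / (2 * 8699)
nu = 1050.0 / 17398
nu = 0.0604 mol/L

0.0604 mol/L


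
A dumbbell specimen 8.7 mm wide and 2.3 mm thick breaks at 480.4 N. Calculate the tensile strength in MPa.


Area = width * thickness = 8.7 * 2.3 = 20.01 mm^2
TS = force / area = 480.4 / 20.01 = 24.01 MPa

24.01 MPa


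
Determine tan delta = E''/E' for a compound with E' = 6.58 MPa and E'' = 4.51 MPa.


tan delta = E'' / E'
= 4.51 / 6.58
= 0.6854

tan delta = 0.6854


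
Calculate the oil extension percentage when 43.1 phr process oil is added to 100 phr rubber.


Oil % = oil / (100 + oil) * 100
= 43.1 / (100 + 43.1) * 100
= 43.1 / 143.1 * 100
= 30.12%

30.12%


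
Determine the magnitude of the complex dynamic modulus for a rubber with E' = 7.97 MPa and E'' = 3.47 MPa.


|E*| = sqrt(E'^2 + E''^2)
= sqrt(7.97^2 + 3.47^2)
= sqrt(63.5209 + 12.0409)
= 8.693 MPa

8.693 MPa


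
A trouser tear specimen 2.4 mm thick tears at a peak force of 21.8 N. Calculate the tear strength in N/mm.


Tear strength = force / thickness
= 21.8 / 2.4
= 9.08 N/mm

9.08 N/mm


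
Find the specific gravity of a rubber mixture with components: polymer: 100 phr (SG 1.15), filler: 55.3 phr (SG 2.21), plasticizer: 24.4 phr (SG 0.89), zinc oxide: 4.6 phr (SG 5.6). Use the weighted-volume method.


Sum of weights = 184.3
Volume contributions:
  polymer: 100/1.15 = 86.9565
  filler: 55.3/2.21 = 25.0226
  plasticizer: 24.4/0.89 = 27.4157
  zinc oxide: 4.6/5.6 = 0.8214
Sum of volumes = 140.2163
SG = 184.3 / 140.2163 = 1.314

SG = 1.314


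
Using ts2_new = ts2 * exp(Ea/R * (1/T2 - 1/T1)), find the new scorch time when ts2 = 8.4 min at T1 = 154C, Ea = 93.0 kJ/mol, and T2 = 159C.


Convert temperatures: T1 = 154 + 273.15 = 427.15 K, T2 = 159 + 273.15 = 432.15 K
ts2_new = 8.4 * exp(93000 / 8.314 * (1/432.15 - 1/427.15))
1/T2 - 1/T1 = -2.7087e-05
ts2_new = 6.2 min

6.2 min


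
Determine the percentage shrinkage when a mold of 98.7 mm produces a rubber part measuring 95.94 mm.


Shrinkage = (mold - part) / mold * 100
= (98.7 - 95.94) / 98.7 * 100
= 2.76 / 98.7 * 100
= 2.8%

2.8%


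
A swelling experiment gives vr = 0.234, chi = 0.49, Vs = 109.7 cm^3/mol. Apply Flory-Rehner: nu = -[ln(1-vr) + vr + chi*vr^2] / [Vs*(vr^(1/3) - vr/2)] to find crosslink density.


ln(1 - vr) = ln(1 - 0.234) = -0.2666
Numerator = -((-0.2666) + 0.234 + 0.49 * 0.234^2) = 0.0057
Denominator = 109.7 * (0.234^(1/3) - 0.234/2) = 54.7649
nu = 0.0057 / 54.7649 = 1.0486e-04 mol/cm^3

1.0486e-04 mol/cm^3


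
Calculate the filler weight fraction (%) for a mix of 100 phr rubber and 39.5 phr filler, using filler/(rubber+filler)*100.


Filler % = filler / (rubber + filler) * 100
= 39.5 / (100 + 39.5) * 100
= 39.5 / 139.5 * 100
= 28.32%

28.32%


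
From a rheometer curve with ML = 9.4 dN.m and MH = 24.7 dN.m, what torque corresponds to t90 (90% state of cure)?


M90 = ML + 0.9 * (MH - ML)
M90 = 9.4 + 0.9 * (24.7 - 9.4)
M90 = 9.4 + 0.9 * 15.3
M90 = 23.17 dN.m

23.17 dN.m


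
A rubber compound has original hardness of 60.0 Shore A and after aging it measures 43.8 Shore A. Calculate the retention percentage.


Retention = aged / original * 100
= 43.8 / 60.0 * 100
= 73.0%

73.0%


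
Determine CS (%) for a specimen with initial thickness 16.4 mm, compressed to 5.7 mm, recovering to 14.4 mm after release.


CS = (t0 - recovered) / (t0 - ts) * 100
= (16.4 - 14.4) / (16.4 - 5.7) * 100
= 2.0 / 10.7 * 100
= 18.7%

18.7%


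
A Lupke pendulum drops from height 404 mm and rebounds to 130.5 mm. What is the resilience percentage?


Resilience = h_rebound / h_drop * 100
= 130.5 / 404 * 100
= 32.3%

32.3%


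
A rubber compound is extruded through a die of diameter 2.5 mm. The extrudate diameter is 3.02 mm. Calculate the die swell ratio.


Die swell ratio = D_extrudate / D_die
= 3.02 / 2.5
= 1.208

Die swell = 1.208


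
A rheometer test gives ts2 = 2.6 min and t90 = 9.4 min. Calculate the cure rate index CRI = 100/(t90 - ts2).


CRI = 100 / (t90 - ts2)
= 100 / (9.4 - 2.6)
= 100 / 6.8
= 14.71 min^-1

14.71 min^-1


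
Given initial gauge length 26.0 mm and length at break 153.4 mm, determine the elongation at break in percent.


Elongation = (Lf - L0) / L0 * 100
= (153.4 - 26.0) / 26.0 * 100
= 127.4 / 26.0 * 100
= 490.0%

490.0%


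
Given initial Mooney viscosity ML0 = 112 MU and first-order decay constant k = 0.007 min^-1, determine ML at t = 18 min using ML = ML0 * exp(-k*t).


ML = ML0 * exp(-k * t)
ML = 112 * exp(-0.007 * 18)
ML = 112 * 0.8816
ML = 98.74 MU

98.74 MU


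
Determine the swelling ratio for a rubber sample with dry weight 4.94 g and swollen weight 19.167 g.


Q = W_swollen / W_dry
Q = 19.167 / 4.94
Q = 3.88

Q = 3.88


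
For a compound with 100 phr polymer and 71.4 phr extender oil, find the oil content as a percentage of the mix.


Oil % = oil / (100 + oil) * 100
= 71.4 / (100 + 71.4) * 100
= 71.4 / 171.4 * 100
= 41.66%

41.66%


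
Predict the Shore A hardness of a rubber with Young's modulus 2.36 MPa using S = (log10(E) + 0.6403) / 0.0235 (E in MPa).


log10(E) = 0.0235*S - 0.6403  =>  S = (log10(E) + 0.6403) / 0.0235
log10(2.36) = 0.372912
S = (0.372912 + 0.6403) / 0.0235 = 1.013212 / 0.0235
S = 43.1

Shore A = 43.1


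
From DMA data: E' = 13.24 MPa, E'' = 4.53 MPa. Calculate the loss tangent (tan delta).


tan delta = E'' / E'
= 4.53 / 13.24
= 0.3421

tan delta = 0.3421


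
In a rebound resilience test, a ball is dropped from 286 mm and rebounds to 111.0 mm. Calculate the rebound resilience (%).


Resilience = h_rebound / h_drop * 100
= 111.0 / 286 * 100
= 38.8%

38.8%


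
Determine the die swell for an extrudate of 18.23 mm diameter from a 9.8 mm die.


Die swell ratio = D_extrudate / D_die
= 18.23 / 9.8
= 1.86

Die swell = 1.86


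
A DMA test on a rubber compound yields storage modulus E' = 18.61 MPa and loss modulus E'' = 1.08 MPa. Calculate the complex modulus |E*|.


|E*| = sqrt(E'^2 + E''^2)
= sqrt(18.61^2 + 1.08^2)
= sqrt(346.3321 + 1.1664)
= 18.641 MPa

18.641 MPa


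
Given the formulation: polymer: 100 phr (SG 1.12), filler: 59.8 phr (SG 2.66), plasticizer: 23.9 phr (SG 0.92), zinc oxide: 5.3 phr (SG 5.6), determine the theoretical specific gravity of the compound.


Sum of weights = 189.0
Volume contributions:
  polymer: 100/1.12 = 89.2857
  filler: 59.8/2.66 = 22.4812
  plasticizer: 23.9/0.92 = 25.9783
  zinc oxide: 5.3/5.6 = 0.9464
Sum of volumes = 138.6916
SG = 189.0 / 138.6916 = 1.363

SG = 1.363


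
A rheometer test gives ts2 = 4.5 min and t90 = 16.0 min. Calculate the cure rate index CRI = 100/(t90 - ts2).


CRI = 100 / (t90 - ts2)
= 100 / (16.0 - 4.5)
= 100 / 11.5
= 8.7 min^-1

8.7 min^-1


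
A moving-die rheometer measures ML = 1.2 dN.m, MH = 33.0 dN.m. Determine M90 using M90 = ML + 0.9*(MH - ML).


M90 = ML + 0.9 * (MH - ML)
M90 = 1.2 + 0.9 * (33.0 - 1.2)
M90 = 1.2 + 0.9 * 31.8
M90 = 29.82 dN.m

29.82 dN.m


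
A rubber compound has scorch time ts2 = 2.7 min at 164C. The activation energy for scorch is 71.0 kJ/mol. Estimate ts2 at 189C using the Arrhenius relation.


Convert temperatures: T1 = 164 + 273.15 = 437.15 K, T2 = 189 + 273.15 = 462.15 K
ts2_new = 2.7 * exp(71000 / 8.314 * (1/462.15 - 1/437.15))
1/T2 - 1/T1 = -1.2374e-04
ts2_new = 0.94 min

0.94 min


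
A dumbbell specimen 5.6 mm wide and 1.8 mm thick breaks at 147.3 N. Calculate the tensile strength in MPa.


Area = width * thickness = 5.6 * 1.8 = 10.08 mm^2
TS = force / area = 147.3 / 10.08 = 14.61 MPa

14.61 MPa


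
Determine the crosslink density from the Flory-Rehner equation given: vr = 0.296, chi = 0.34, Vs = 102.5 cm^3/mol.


ln(1 - vr) = ln(1 - 0.296) = -0.3510
Numerator = -((-0.3510) + 0.296 + 0.34 * 0.296^2) = 0.0252
Denominator = 102.5 * (0.296^(1/3) - 0.296/2) = 53.1405
nu = 0.0252 / 53.1405 = 4.7398e-04 mol/cm^3

4.7398e-04 mol/cm^3


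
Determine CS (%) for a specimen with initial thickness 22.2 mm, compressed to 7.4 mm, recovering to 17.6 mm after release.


CS = (t0 - recovered) / (t0 - ts) * 100
= (22.2 - 17.6) / (22.2 - 7.4) * 100
= 4.6 / 14.8 * 100
= 31.1%

31.1%


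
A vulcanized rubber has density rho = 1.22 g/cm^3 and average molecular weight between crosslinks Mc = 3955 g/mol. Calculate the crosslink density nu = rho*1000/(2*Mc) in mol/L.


nu = rho * 1000 / (2 * Mc)
nu = 1.22 * 1000 / (2 * 3955)
nu = 1220.0 / 7910
nu = 0.1542 mol/L

0.1542 mol/L


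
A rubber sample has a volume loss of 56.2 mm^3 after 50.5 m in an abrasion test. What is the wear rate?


Rate = volume_loss / distance
= 56.2 / 50.5
= 1.113 mm^3/m

1.113 mm^3/m


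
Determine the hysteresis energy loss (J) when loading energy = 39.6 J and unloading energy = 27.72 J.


Hysteresis loss = loading - unloading
= 39.6 - 27.72
= 11.88 J

11.88 J


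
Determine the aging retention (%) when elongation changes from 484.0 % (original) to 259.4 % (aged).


Retention = aged / original * 100
= 259.4 / 484.0 * 100
= 53.6%

53.6%


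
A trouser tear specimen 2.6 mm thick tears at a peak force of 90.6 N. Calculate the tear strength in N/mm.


Tear strength = force / thickness
= 90.6 / 2.6
= 34.85 N/mm

34.85 N/mm


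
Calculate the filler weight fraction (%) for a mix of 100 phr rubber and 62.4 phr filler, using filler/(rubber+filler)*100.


Filler % = filler / (rubber + filler) * 100
= 62.4 / (100 + 62.4) * 100
= 62.4 / 162.4 * 100
= 38.42%

38.42%


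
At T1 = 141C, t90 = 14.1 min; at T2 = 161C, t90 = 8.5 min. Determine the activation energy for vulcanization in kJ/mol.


T1 = 414.15 K, T2 = 434.15 K
1/T1 - 1/T2 = 1.1123e-04
ln(t1/t2) = ln(14.1/8.5) = 0.5061
Ea = 8.314 * 0.5061 / 1.1123e-04 = 37828.6847 J/mol
Ea = 37.83 kJ/mol

37.83 kJ/mol


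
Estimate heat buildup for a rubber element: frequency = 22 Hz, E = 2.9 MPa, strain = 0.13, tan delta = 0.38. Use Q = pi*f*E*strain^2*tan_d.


Q = pi * f * E * strain^2 * tan_d
= pi * 22 * 2.9 * 0.13^2 * 0.38
= pi * 22 * 2.9 * 0.0169 * 0.38
= 1.2872

Q = 1.2872


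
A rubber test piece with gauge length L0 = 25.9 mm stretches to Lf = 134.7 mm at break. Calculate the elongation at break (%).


Elongation = (Lf - L0) / L0 * 100
= (134.7 - 25.9) / 25.9 * 100
= 108.8 / 25.9 * 100
= 420.1%

420.1%


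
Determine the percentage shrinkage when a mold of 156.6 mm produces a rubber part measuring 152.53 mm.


Shrinkage = (mold - part) / mold * 100
= (156.6 - 152.53) / 156.6 * 100
= 4.07 / 156.6 * 100
= 2.6%

2.6%


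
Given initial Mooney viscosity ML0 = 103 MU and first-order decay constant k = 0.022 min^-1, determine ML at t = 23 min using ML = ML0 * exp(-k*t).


ML = ML0 * exp(-k * t)
ML = 103 * exp(-0.022 * 23)
ML = 103 * 0.6029
ML = 62.1 MU

62.1 MU


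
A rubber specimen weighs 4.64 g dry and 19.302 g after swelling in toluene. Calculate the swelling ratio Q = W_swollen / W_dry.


Q = W_swollen / W_dry
Q = 19.302 / 4.64
Q = 4.16

Q = 4.16


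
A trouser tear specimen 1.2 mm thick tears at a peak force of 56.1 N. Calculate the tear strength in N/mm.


Tear strength = force / thickness
= 56.1 / 1.2
= 46.75 N/mm

46.75 N/mm


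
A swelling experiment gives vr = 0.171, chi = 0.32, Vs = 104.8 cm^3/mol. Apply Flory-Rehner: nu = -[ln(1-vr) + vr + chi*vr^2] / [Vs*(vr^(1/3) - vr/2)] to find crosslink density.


ln(1 - vr) = ln(1 - 0.171) = -0.1875
Numerator = -((-0.1875) + 0.171 + 0.32 * 0.171^2) = 0.0072
Denominator = 104.8 * (0.171^(1/3) - 0.171/2) = 49.2088
nu = 0.0072 / 49.2088 = 1.4587e-04 mol/cm^3

1.4587e-04 mol/cm^3


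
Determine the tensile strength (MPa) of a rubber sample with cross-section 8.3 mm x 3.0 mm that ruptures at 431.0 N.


Area = width * thickness = 8.3 * 3.0 = 24.9 mm^2
TS = force / area = 431.0 / 24.9 = 17.31 MPa

17.31 MPa


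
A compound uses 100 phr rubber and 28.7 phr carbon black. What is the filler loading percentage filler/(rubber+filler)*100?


Filler % = filler / (rubber + filler) * 100
= 28.7 / (100 + 28.7) * 100
= 28.7 / 128.7 * 100
= 22.3%

22.3%


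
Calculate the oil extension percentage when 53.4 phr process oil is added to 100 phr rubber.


Oil % = oil / (100 + oil) * 100
= 53.4 / (100 + 53.4) * 100
= 53.4 / 153.4 * 100
= 34.81%

34.81%


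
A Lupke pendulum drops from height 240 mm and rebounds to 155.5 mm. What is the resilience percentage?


Resilience = h_rebound / h_drop * 100
= 155.5 / 240 * 100
= 64.8%

64.8%


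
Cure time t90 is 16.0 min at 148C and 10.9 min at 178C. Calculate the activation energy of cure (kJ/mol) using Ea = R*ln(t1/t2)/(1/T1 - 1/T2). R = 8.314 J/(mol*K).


T1 = 421.15 K, T2 = 451.15 K
1/T1 - 1/T2 = 1.5789e-04
ln(t1/t2) = ln(16.0/10.9) = 0.3838
Ea = 8.314 * 0.3838 / 1.5789e-04 = 20210.6763 J/mol
Ea = 20.21 kJ/mol

20.21 kJ/mol


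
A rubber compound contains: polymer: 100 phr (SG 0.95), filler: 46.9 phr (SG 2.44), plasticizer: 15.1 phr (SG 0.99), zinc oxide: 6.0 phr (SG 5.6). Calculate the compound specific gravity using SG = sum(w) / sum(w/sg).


Sum of weights = 168.0
Volume contributions:
  polymer: 100/0.95 = 105.2632
  filler: 46.9/2.44 = 19.2213
  plasticizer: 15.1/0.99 = 15.2525
  zinc oxide: 6.0/5.6 = 1.0714
Sum of volumes = 140.8084
SG = 168.0 / 140.8084 = 1.193

SG = 1.193


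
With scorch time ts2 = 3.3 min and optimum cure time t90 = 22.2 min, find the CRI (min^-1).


CRI = 100 / (t90 - ts2)
= 100 / (22.2 - 3.3)
= 100 / 18.9
= 5.29 min^-1

5.29 min^-1


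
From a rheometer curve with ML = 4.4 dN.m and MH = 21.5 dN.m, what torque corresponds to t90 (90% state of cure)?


M90 = ML + 0.9 * (MH - ML)
M90 = 4.4 + 0.9 * (21.5 - 4.4)
M90 = 4.4 + 0.9 * 17.1
M90 = 19.79 dN.m

19.79 dN.m


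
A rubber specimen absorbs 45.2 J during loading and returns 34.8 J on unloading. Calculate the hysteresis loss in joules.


Hysteresis loss = loading - unloading
= 45.2 - 34.8
= 10.4 J

10.4 J


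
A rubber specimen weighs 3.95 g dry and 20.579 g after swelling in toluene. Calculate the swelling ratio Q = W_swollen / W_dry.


Q = W_swollen / W_dry
Q = 20.579 / 3.95
Q = 5.21

Q = 5.21


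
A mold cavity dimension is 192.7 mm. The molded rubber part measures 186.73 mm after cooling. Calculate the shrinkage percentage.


Shrinkage = (mold - part) / mold * 100
= (192.7 - 186.73) / 192.7 * 100
= 5.97 / 192.7 * 100
= 3.1%

3.1%


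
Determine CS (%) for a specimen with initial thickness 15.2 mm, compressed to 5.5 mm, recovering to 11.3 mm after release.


CS = (t0 - recovered) / (t0 - ts) * 100
= (15.2 - 11.3) / (15.2 - 5.5) * 100
= 3.9 / 9.7 * 100
= 40.2%

40.2%


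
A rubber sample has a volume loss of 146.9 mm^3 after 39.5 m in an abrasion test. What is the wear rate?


Rate = volume_loss / distance
= 146.9 / 39.5
= 3.719 mm^3/m

3.719 mm^3/m


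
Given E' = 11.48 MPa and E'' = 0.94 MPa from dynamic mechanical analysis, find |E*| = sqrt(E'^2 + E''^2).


|E*| = sqrt(E'^2 + E''^2)
= sqrt(11.48^2 + 0.94^2)
= sqrt(131.7904 + 0.8836)
= 11.518 MPa

11.518 MPa


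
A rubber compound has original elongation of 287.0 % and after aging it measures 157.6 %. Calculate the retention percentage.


Retention = aged / original * 100
= 157.6 / 287.0 * 100
= 54.9%

54.9%


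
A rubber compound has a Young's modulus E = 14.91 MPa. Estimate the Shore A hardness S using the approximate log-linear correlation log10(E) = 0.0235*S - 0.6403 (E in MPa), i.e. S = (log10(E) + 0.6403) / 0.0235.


log10(E) = 0.0235*S - 0.6403  =>  S = (log10(E) + 0.6403) / 0.0235
log10(14.91) = 1.173478
S = (1.173478 + 0.6403) / 0.0235 = 1.813778 / 0.0235
S = 77.2

Shore A = 77.2


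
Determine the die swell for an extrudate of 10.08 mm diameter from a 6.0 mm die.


Die swell ratio = D_extrudate / D_die
= 10.08 / 6.0
= 1.68

Die swell = 1.68


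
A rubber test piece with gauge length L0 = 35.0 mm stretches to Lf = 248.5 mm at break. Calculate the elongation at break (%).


Elongation = (Lf - L0) / L0 * 100
= (248.5 - 35.0) / 35.0 * 100
= 213.5 / 35.0 * 100
= 610.0%

610.0%


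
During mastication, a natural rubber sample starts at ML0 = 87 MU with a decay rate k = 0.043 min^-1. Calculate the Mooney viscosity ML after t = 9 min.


ML = ML0 * exp(-k * t)
ML = 87 * exp(-0.043 * 9)
ML = 87 * 0.6791
ML = 59.08 MU

59.08 MU


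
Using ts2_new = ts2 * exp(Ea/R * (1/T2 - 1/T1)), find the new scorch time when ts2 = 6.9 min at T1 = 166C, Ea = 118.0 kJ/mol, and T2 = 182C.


Convert temperatures: T1 = 166 + 273.15 = 439.15 K, T2 = 182 + 273.15 = 455.15 K
ts2_new = 6.9 * exp(118000 / 8.314 * (1/455.15 - 1/439.15))
1/T2 - 1/T1 = -8.0048e-05
ts2_new = 2.22 min

2.22 min


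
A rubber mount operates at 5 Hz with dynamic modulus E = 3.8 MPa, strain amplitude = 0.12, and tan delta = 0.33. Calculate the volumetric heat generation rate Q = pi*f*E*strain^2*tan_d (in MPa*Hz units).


Q = pi * f * E * strain^2 * tan_d
= pi * 5 * 3.8 * 0.12^2 * 0.33
= pi * 5 * 3.8 * 0.0144 * 0.33
= 0.2836

Q = 0.2836


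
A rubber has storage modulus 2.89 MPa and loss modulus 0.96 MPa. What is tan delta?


tan delta = E'' / E'
= 0.96 / 2.89
= 0.3322

tan delta = 0.3322


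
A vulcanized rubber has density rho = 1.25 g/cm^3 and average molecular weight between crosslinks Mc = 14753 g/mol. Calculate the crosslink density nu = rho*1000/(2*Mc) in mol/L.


nu = rho * 1000 / (2 * Mc)
nu = 1.25 * 1000 / (2 * 14753)
nu = 1250.0 / 29506
nu = 0.0424 mol/L

0.0424 mol/L


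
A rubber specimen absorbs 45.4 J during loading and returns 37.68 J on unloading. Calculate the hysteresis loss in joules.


Hysteresis loss = loading - unloading
= 45.4 - 37.68
= 7.72 J

7.72 J


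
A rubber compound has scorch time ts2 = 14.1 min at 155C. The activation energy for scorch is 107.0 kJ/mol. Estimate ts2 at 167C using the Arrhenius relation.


Convert temperatures: T1 = 155 + 273.15 = 428.15 K, T2 = 167 + 273.15 = 440.15 K
ts2_new = 14.1 * exp(107000 / 8.314 * (1/440.15 - 1/428.15))
1/T2 - 1/T1 = -6.3677e-05
ts2_new = 6.21 min

6.21 min


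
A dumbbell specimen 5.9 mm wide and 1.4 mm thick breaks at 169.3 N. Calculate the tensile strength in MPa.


Area = width * thickness = 5.9 * 1.4 = 8.26 mm^2
TS = force / area = 169.3 / 8.26 = 20.5 MPa

20.5 MPa


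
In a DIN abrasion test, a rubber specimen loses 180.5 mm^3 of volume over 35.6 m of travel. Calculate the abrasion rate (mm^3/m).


Rate = volume_loss / distance
= 180.5 / 35.6
= 5.07 mm^3/m

5.07 mm^3/m


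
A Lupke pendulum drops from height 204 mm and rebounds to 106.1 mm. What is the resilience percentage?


Resilience = h_rebound / h_drop * 100
= 106.1 / 204 * 100
= 52.0%

52.0%


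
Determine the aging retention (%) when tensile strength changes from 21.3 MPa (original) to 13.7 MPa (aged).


Retention = aged / original * 100
= 13.7 / 21.3 * 100
= 64.3%

64.3%


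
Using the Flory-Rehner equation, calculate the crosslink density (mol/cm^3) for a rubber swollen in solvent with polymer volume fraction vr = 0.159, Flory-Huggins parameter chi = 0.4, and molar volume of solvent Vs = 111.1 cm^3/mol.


ln(1 - vr) = ln(1 - 0.159) = -0.1732
Numerator = -((-0.1732) + 0.159 + 0.4 * 0.159^2) = 0.0041
Denominator = 111.1 * (0.159^(1/3) - 0.159/2) = 51.3560
nu = 0.0041 / 51.3560 = 7.8885e-05 mol/cm^3

7.8885e-05 mol/cm^3


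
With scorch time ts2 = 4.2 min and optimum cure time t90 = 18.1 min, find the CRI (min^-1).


CRI = 100 / (t90 - ts2)
= 100 / (18.1 - 4.2)
= 100 / 13.9
= 7.19 min^-1

7.19 min^-1


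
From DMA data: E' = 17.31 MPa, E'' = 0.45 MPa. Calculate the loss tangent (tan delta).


tan delta = E'' / E'
= 0.45 / 17.31
= 0.026

tan delta = 0.026


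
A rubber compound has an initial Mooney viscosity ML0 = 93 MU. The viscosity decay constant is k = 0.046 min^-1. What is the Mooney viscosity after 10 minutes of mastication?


ML = ML0 * exp(-k * t)
ML = 93 * exp(-0.046 * 10)
ML = 93 * 0.6313
ML = 58.71 MU

58.71 MU


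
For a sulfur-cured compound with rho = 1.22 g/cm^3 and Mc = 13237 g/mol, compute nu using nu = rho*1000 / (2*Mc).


nu = rho * 1000 / (2 * Mc)
nu = 1.22 * 1000 / (2 * 13237)
nu = 1220.0 / 26474
nu = 0.0461 mol/L

0.0461 mol/L


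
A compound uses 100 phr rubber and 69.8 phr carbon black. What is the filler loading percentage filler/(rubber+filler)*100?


Filler % = filler / (rubber + filler) * 100
= 69.8 / (100 + 69.8) * 100
= 69.8 / 169.8 * 100
= 41.11%

41.11%


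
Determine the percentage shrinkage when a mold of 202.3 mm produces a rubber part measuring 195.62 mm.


Shrinkage = (mold - part) / mold * 100
= (202.3 - 195.62) / 202.3 * 100
= 6.68 / 202.3 * 100
= 3.3%

3.3%


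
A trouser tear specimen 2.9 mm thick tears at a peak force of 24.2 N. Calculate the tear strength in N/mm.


Tear strength = force / thickness
= 24.2 / 2.9
= 8.34 N/mm

8.34 N/mm


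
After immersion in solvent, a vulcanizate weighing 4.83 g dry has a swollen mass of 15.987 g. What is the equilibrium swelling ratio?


Q = W_swollen / W_dry
Q = 15.987 / 4.83
Q = 3.31

Q = 3.31


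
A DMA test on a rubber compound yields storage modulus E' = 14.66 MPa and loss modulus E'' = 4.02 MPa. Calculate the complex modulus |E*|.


|E*| = sqrt(E'^2 + E''^2)
= sqrt(14.66^2 + 4.02^2)
= sqrt(214.9156 + 16.1604)
= 15.201 MPa

15.201 MPa


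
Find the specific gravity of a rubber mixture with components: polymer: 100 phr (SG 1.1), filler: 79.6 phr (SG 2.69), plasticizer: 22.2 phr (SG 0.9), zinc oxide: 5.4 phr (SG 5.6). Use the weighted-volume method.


Sum of weights = 207.2
Volume contributions:
  polymer: 100/1.1 = 90.9091
  filler: 79.6/2.69 = 29.5911
  plasticizer: 22.2/0.9 = 24.6667
  zinc oxide: 5.4/5.6 = 0.9643
Sum of volumes = 146.1311
SG = 207.2 / 146.1311 = 1.418

SG = 1.418


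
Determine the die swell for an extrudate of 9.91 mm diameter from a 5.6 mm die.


Die swell ratio = D_extrudate / D_die
= 9.91 / 5.6
= 1.77

Die swell = 1.77


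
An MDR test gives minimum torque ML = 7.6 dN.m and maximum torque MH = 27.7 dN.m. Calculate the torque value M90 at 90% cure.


M90 = ML + 0.9 * (MH - ML)
M90 = 7.6 + 0.9 * (27.7 - 7.6)
M90 = 7.6 + 0.9 * 20.1
M90 = 25.69 dN.m

25.69 dN.m


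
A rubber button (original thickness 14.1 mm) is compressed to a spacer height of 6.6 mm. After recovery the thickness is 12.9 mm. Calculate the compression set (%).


CS = (t0 - recovered) / (t0 - ts) * 100
= (14.1 - 12.9) / (14.1 - 6.6) * 100
= 1.2 / 7.5 * 100
= 16.0%

16.0%


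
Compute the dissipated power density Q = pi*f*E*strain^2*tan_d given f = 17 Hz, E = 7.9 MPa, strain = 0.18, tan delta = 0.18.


Q = pi * f * E * strain^2 * tan_d
= pi * 17 * 7.9 * 0.18^2 * 0.18
= pi * 17 * 7.9 * 0.0324 * 0.18
= 2.4606

Q = 2.4606


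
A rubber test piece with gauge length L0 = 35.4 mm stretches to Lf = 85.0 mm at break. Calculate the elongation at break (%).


Elongation = (Lf - L0) / L0 * 100
= (85.0 - 35.4) / 35.4 * 100
= 49.6 / 35.4 * 100
= 140.1%

140.1%


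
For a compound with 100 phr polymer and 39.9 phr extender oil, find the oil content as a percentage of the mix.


Oil % = oil / (100 + oil) * 100
= 39.9 / (100 + 39.9) * 100
= 39.9 / 139.9 * 100
= 28.52%

28.52%


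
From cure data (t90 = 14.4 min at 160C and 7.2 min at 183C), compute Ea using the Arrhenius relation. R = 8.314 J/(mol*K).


T1 = 433.15 K, T2 = 456.15 K
1/T1 - 1/T2 = 1.1641e-04
ln(t1/t2) = ln(14.4/7.2) = 0.6931
Ea = 8.314 * 0.6931 / 1.1641e-04 = 49505.5219 J/mol
Ea = 49.51 kJ/mol

49.51 kJ/mol


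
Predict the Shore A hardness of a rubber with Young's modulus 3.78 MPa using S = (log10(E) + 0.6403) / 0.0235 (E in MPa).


log10(E) = 0.0235*S - 0.6403  =>  S = (log10(E) + 0.6403) / 0.0235
log10(3.78) = 0.577492
S = (0.577492 + 0.6403) / 0.0235 = 1.217792 / 0.0235
S = 51.8

Shore A = 51.8


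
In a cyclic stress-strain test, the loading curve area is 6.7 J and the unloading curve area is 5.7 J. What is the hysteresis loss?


Hysteresis loss = loading - unloading
= 6.7 - 5.7
= 1.0 J

1.0 J


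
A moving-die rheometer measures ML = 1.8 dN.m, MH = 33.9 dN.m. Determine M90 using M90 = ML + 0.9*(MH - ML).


M90 = ML + 0.9 * (MH - ML)
M90 = 1.8 + 0.9 * (33.9 - 1.8)
M90 = 1.8 + 0.9 * 32.1
M90 = 30.69 dN.m

30.69 dN.m


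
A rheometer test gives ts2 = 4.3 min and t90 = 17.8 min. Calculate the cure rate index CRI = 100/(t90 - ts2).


CRI = 100 / (t90 - ts2)
= 100 / (17.8 - 4.3)
= 100 / 13.5
= 7.41 min^-1

7.41 min^-1


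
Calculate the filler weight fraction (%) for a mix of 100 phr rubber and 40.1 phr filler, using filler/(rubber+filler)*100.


Filler % = filler / (rubber + filler) * 100
= 40.1 / (100 + 40.1) * 100
= 40.1 / 140.1 * 100
= 28.62%

28.62%


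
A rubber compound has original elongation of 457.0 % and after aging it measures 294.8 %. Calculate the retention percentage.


Retention = aged / original * 100
= 294.8 / 457.0 * 100
= 64.5%

64.5%


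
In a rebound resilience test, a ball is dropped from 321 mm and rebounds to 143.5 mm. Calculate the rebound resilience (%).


Resilience = h_rebound / h_drop * 100
= 143.5 / 321 * 100
= 44.7%

44.7%


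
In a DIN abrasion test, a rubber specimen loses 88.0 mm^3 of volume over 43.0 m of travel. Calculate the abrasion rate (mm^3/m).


Rate = volume_loss / distance
= 88.0 / 43.0
= 2.047 mm^3/m

2.047 mm^3/m


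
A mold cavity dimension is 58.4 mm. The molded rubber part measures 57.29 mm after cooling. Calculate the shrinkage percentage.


Shrinkage = (mold - part) / mold * 100
= (58.4 - 57.29) / 58.4 * 100
= 1.11 / 58.4 * 100
= 1.9%

1.9%


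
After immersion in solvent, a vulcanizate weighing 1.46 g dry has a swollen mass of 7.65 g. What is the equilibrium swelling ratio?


Q = W_swollen / W_dry
Q = 7.65 / 1.46
Q = 5.24

Q = 5.24


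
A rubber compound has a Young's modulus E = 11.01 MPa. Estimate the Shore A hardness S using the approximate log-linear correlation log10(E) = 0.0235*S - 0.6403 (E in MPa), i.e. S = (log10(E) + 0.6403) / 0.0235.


log10(E) = 0.0235*S - 0.6403  =>  S = (log10(E) + 0.6403) / 0.0235
log10(11.01) = 1.041787
S = (1.041787 + 0.6403) / 0.0235 = 1.682087 / 0.0235
S = 71.6

Shore A = 71.6


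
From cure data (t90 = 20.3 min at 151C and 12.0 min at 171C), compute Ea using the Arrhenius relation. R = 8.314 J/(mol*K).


T1 = 424.15 K, T2 = 444.15 K
1/T1 - 1/T2 = 1.0616e-04
ln(t1/t2) = ln(20.3/12.0) = 0.5257
Ea = 8.314 * 0.5257 / 1.0616e-04 = 41169.8135 J/mol
Ea = 41.17 kJ/mol

41.17 kJ/mol


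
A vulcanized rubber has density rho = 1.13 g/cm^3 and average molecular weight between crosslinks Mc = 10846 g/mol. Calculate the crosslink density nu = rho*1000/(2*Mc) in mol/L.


nu = rho * 1000 / (2 * Mc)
nu = 1.13 * 1000 / (2 * 10846)
nu = 1130.0 / 21692
nu = 0.0521 mol/L

0.0521 mol/L


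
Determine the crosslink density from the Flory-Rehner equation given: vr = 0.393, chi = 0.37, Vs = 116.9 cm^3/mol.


ln(1 - vr) = ln(1 - 0.393) = -0.4992
Numerator = -((-0.4992) + 0.393 + 0.37 * 0.393^2) = 0.0491
Denominator = 116.9 * (0.393^(1/3) - 0.393/2) = 62.6564
nu = 0.0491 / 62.6564 = 7.8333e-04 mol/cm^3

7.8333e-04 mol/cm^3


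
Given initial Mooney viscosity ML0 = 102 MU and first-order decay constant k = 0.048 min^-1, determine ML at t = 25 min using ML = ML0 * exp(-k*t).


ML = ML0 * exp(-k * t)
ML = 102 * exp(-0.048 * 25)
ML = 102 * 0.3012
ML = 30.72 MU

30.72 MU


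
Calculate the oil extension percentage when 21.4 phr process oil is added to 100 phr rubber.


Oil % = oil / (100 + oil) * 100
= 21.4 / (100 + 21.4) * 100
= 21.4 / 121.4 * 100
= 17.63%

17.63%


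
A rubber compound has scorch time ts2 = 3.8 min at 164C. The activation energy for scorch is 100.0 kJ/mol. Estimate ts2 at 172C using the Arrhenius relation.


Convert temperatures: T1 = 164 + 273.15 = 437.15 K, T2 = 172 + 273.15 = 445.15 K
ts2_new = 3.8 * exp(100000 / 8.314 * (1/445.15 - 1/437.15))
1/T2 - 1/T1 = -4.1111e-05
ts2_new = 2.32 min

2.32 min


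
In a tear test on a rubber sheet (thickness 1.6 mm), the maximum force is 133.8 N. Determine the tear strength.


Tear strength = force / thickness
= 133.8 / 1.6
= 83.62 N/mm

83.62 N/mm


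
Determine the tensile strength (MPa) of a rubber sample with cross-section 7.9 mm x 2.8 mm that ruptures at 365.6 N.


Area = width * thickness = 7.9 * 2.8 = 22.12 mm^2
TS = force / area = 365.6 / 22.12 = 16.53 MPa

16.53 MPa


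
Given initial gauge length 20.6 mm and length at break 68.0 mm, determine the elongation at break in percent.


Elongation = (Lf - L0) / L0 * 100
= (68.0 - 20.6) / 20.6 * 100
= 47.4 / 20.6 * 100
= 230.1%

230.1%


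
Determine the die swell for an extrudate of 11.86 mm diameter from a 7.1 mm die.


Die swell ratio = D_extrudate / D_die
= 11.86 / 7.1
= 1.67

Die swell = 1.67


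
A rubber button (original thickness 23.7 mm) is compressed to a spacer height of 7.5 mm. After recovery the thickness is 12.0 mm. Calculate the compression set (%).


CS = (t0 - recovered) / (t0 - ts) * 100
= (23.7 - 12.0) / (23.7 - 7.5) * 100
= 11.7 / 16.2 * 100
= 72.2%

72.2%


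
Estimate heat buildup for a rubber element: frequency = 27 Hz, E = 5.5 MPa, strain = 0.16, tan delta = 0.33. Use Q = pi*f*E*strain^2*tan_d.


Q = pi * f * E * strain^2 * tan_d
= pi * 27 * 5.5 * 0.16^2 * 0.33
= pi * 27 * 5.5 * 0.0256 * 0.33
= 3.9412

Q = 3.9412


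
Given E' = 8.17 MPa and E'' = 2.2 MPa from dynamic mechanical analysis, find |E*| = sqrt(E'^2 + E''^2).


|E*| = sqrt(E'^2 + E''^2)
= sqrt(8.17^2 + 2.2^2)
= sqrt(66.7489 + 4.8400)
= 8.461 MPa

8.461 MPa


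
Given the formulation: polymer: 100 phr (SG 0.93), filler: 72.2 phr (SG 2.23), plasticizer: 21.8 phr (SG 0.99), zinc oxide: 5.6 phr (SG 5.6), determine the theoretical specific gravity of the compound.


Sum of weights = 199.6
Volume contributions:
  polymer: 100/0.93 = 107.5269
  filler: 72.2/2.23 = 32.3767
  plasticizer: 21.8/0.99 = 22.0202
  zinc oxide: 5.6/5.6 = 1.0000
Sum of volumes = 162.9238
SG = 199.6 / 162.9238 = 1.225

SG = 1.225


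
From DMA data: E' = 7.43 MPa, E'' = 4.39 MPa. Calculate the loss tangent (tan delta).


tan delta = E'' / E'
= 4.39 / 7.43
= 0.5908

tan delta = 0.5908


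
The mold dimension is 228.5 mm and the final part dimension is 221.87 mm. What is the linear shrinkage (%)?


Shrinkage = (mold - part) / mold * 100
= (228.5 - 221.87) / 228.5 * 100
= 6.63 / 228.5 * 100
= 2.9%

2.9%


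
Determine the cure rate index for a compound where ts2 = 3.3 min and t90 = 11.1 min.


CRI = 100 / (t90 - ts2)
= 100 / (11.1 - 3.3)
= 100 / 7.8
= 12.82 min^-1

12.82 min^-1


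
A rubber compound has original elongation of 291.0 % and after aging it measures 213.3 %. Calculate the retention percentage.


Retention = aged / original * 100
= 213.3 / 291.0 * 100
= 73.3%

73.3%


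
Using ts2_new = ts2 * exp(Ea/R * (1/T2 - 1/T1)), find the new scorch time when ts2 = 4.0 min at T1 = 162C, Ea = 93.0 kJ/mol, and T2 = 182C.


Convert temperatures: T1 = 162 + 273.15 = 435.15 K, T2 = 182 + 273.15 = 455.15 K
ts2_new = 4.0 * exp(93000 / 8.314 * (1/455.15 - 1/435.15))
1/T2 - 1/T1 = -1.0098e-04
ts2_new = 1.29 min

1.29 min


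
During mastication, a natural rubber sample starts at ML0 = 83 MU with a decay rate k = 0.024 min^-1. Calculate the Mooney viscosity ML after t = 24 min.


ML = ML0 * exp(-k * t)
ML = 83 * exp(-0.024 * 24)
ML = 83 * 0.5621
ML = 46.66 MU

46.66 MU


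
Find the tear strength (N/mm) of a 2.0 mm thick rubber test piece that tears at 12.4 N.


Tear strength = force / thickness
= 12.4 / 2.0
= 6.2 N/mm

6.2 N/mm


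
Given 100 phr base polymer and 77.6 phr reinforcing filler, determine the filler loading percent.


Filler % = filler / (rubber + filler) * 100
= 77.6 / (100 + 77.6) * 100
= 77.6 / 177.6 * 100
= 43.69%

43.69%


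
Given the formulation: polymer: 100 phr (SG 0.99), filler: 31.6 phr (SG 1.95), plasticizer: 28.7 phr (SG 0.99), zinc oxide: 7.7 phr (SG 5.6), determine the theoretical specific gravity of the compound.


Sum of weights = 168.0
Volume contributions:
  polymer: 100/0.99 = 101.0101
  filler: 31.6/1.95 = 16.2051
  plasticizer: 28.7/0.99 = 28.9899
  zinc oxide: 7.7/5.6 = 1.3750
Sum of volumes = 147.5801
SG = 168.0 / 147.5801 = 1.138

SG = 1.138
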